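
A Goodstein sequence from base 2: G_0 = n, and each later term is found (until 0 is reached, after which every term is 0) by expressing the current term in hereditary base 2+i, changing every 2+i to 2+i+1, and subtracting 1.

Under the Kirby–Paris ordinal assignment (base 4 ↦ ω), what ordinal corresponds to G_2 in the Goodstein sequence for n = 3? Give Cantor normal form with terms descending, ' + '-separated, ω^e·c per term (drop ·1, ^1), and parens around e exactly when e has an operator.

(0) 3|_2 = 2 + 1 ↦ 3 + 1|_3 = 4 ⇒ 3
(1) 3|_3 = 3 ↦ 4|_4 = 4 ⇒ 3

3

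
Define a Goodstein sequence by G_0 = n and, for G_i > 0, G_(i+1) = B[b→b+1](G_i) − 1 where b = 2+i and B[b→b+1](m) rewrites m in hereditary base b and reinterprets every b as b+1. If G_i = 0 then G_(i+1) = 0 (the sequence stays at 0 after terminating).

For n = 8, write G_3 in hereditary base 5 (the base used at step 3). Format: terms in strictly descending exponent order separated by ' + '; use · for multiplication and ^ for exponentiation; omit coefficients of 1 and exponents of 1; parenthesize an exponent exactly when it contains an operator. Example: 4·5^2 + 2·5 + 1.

G_0=8  [base 2] 2^(2 + 1)  →[2↦3]→  3^(3 + 1) = 81  −1 ⇒ G_1=80
G_1=80  [base 3] 2·3^3 + 2·3^2 + 2·3 + 2  →[3↦4]→  2·4^4 + 2·4^2 + 2·4 + 2 = 554  −1 ⇒ G_2=553
G_2=553  [base 4] 2·4^4 + 2·4^2 + 2·4 + 1  →[4↦5]→  2·5^5 + 2·5^2 + 2·5 + 1 = 6311  −1 ⇒ G_3=6310
G_3=6310  [base 5] 2·5^5 + 2·5^2 + 2·5  →[5↦6]→  2·6^6 + 2·6^2 + 2·6 = 93396  −1 ⇒ G_4=93395

2·5^5 + 2·5^2 + 2·5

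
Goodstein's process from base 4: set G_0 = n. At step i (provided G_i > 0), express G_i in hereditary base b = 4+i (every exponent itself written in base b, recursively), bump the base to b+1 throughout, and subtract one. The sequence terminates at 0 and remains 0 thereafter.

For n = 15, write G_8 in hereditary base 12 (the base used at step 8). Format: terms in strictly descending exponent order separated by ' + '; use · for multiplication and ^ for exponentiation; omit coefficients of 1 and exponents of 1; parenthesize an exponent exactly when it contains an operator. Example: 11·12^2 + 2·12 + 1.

2·12 + 3

[0] 15 ≡ 3·4 + 3 (base 4). Lift 5: 18. −1: 17.
[1] 17 ≡ 3·5 + 2 (base 5). Lift 6: 20. −1: 19.
[2] 19 ≡ 3·6 + 1 (base 6). Lift 7: 22. −1: 21.
[3] 21 ≡ 3·7 (base 7). Lift 8: 24. −1: 23.
[4] 23 ≡ 2·8 + 7 (base 8). Lift 9: 25. −1: 24.
[5] 24 ≡ 2·9 + 6 (base 9). Lift 10: 26. −1: 25.
[6] 25 ≡ 2·10 + 5 (base 10). Lift 11: 27. −1: 26.
[7] 26 ≡ 2·11 + 4 (base 11). Lift 12: 28. −1: 27.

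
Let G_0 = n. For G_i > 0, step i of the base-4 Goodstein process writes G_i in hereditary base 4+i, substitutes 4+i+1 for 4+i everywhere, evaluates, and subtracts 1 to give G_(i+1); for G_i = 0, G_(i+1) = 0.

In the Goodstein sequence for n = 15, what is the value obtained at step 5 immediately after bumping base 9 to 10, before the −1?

G_0 = 15. HB_4(15) = 3·4 + 3. Bump = 18. G_1 = 17.
G_1 = 17. HB_5(17) = 3·5 + 2. Bump = 20. G_2 = 19.
G_2 = 19. HB_6(19) = 3·6 + 1. Bump = 22. G_3 = 21.
G_3 = 21. HB_7(21) = 3·7. Bump = 24. G_4 = 23.
G_4 = 23. HB_8(23) = 2·8 + 7. Bump = 25. G_5 = 24.
G_5 = 24. HB_9(24) = 2·9 + 6. Bump = 26. G_6 = 25.

26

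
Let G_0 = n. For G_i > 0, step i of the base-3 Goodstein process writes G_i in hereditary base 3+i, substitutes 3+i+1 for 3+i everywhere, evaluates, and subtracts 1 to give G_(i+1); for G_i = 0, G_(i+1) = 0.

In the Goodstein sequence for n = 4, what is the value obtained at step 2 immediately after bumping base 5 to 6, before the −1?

4

(0) 4|_3 = 3 + 1 ↦ 4 + 1|_4 = 5 ⇒ 4
(1) 4|_4 = 4 ↦ 5|_5 = 5 ⇒ 4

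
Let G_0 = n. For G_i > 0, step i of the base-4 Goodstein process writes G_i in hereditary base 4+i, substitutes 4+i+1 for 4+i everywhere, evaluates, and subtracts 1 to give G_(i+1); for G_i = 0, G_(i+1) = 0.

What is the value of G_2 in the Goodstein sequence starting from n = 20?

20 —HB4→ 4^2 + 4 —bump→ 5^2 + 5 = 30 —(−1)→ 29
29 —HB5→ 5^2 + 4 —bump→ 6^2 + 4 = 40 —(−1)→ 39
39 —HB6→ 6^2 + 3 —bump→ 7^2 + 3 = 52 —(−1)→ 51

39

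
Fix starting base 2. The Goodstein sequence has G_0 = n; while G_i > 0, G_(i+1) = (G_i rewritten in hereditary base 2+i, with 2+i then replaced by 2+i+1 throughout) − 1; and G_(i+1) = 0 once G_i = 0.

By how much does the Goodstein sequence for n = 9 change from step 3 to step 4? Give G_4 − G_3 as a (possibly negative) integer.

(0) 9|_2 = 2^(2 + 1) + 1 ↦ 3^(3 + 1) + 1|_3 = 82 ⇒ 81
(1) 81|_3 = 3^(3 + 1) ↦ 4^(4 + 1)|_4 = 1024 ⇒ 1023
(2) 1023|_4 = 3·4^4 + 3·4^3 + 3·4^2 + 3·4 + 3 ↦ 3·5^5 + 3·5^3 + 3·5^2 + 3·5 + 3|_5 = 9843 ⇒ 9842
(3) 9842|_5 = 3·5^5 + 3·5^3 + 3·5^2 + 3·5 + 2 ↦ 3·6^6 + 3·6^3 + 3·6^2 + 3·6 + 2|_6 = 140744 ⇒ 140743

130901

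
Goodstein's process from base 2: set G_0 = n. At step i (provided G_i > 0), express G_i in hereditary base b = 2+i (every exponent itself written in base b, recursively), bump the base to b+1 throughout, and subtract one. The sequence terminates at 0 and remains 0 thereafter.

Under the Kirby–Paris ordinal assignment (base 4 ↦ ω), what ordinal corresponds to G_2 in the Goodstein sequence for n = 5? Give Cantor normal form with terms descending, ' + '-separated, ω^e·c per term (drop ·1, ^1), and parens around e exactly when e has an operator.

ω^3·3 + ω^2·3 + ω·3 + 3

(0) 5|_2 = 2^2 + 1 ↦ 3^3 + 1|_3 = 28 ⇒ 27
(1) 27|_3 = 3^3 ↦ 4^4|_4 = 256 ⇒ 255
(2) 255|_4 = 3·4^3 + 3·4^2 + 3·4 + 3 ↦ 3·5^3 + 3·5^2 + 3·5 + 3|_5 = 468 ⇒ 467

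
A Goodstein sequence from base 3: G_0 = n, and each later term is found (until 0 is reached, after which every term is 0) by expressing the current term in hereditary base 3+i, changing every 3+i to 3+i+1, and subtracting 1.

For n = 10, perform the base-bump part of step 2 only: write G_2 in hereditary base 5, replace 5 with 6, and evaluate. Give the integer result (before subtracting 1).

step 0: 10 = 3^2 + 1; sub 4 for 3: 4^2 + 1; = 17; G_1 = 17−1 = 16
step 1: 16 = 4^2; sub 5 for 4: 5^2; = 25; G_2 = 25−1 = 24

28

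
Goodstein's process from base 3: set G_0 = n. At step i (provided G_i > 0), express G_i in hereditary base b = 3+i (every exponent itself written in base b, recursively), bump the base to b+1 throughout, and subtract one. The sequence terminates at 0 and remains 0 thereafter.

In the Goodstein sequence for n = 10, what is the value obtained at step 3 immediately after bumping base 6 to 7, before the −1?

31

step 0: 10 = 3^2 + 1; sub 4 for 3: 4^2 + 1; = 17; G_1 = 17−1 = 16
step 1: 16 = 4^2; sub 5 for 4: 5^2; = 25; G_2 = 25−1 = 24
step 2: 24 = 4·5 + 4; sub 6 for 5: 4·6 + 4; = 28; G_3 = 28−1 = 27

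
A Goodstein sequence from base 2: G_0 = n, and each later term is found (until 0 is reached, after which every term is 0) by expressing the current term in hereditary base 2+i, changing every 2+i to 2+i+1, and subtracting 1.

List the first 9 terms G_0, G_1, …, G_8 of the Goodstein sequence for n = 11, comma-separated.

(0) 11|_2 = 2^(2 + 1) + 2 + 1 ↦ 3^(3 + 1) + 3 + 1|_3 = 85 ⇒ 84
(1) 84|_3 = 3^(3 + 1) + 3 ↦ 4^(4 + 1) + 4|_4 = 1028 ⇒ 1027
(2) 1027|_4 = 4^(4 + 1) + 3 ↦ 5^(5 + 1) + 3|_5 = 15628 ⇒ 15627
(3) 15627|_5 = 5^(5 + 1) + 2 ↦ 6^(6 + 1) + 2|_6 = 279938 ⇒ 279937
(4) 279937|_6 = 6^(6 + 1) + 1 ↦ 7^(7 + 1) + 1|_7 = 5764802 ⇒ 5764801
(5) 5764801|_7 = 7^(7 + 1) ↦ 8^(8 + 1)|_8 = 134217728 ⇒ 134217727
(6) 134217727|_8 = 7·8^8 + 7·8^7 + 7·8^6 + 7·8^5 + 7·8^4 + 7·8^3 + 7·8^2 + 7·8 + 7 ↦ 7·9^9 + 7·9^7 + 7·9^6 + 7·9^5 + 7·9^4 + 7·9^3 + 7·9^2 + 7·9 + 7|_9 = 2749609303 ⇒ 2749609302
(7) 2749609302|_9 = 7·9^9 + 7·9^7 + 7·9^6 + 7·9^5 + 7·9^4 + 7·9^3 + 7·9^2 + 7·9 + 6 ↦ 7·10^10 + 7·10^7 + 7·10^6 + 7·10^5 + 7·10^4 + 7·10^3 + 7·10^2 + 7·10 + 6|_10 = 70077777776 ⇒ 70077777775

11, 84, 1027, 15627, 279937, 5764801, 134217727, 2749609302, 70077777775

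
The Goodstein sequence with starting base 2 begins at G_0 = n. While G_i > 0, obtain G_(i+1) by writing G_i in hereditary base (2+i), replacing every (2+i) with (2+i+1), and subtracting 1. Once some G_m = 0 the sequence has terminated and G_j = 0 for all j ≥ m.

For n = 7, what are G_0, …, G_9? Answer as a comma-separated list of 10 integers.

[0] 7 ≡ 2^2 + 2 + 1 (base 2). Lift 3: 31. −1: 30.
[1] 30 ≡ 3^3 + 3 (base 3). Lift 4: 260. −1: 259.
[2] 259 ≡ 4^4 + 3 (base 4). Lift 5: 3128. −1: 3127.
[3] 3127 ≡ 5^5 + 2 (base 5). Lift 6: 46658. −1: 46657.
[4] 46657 ≡ 6^6 + 1 (base 6). Lift 7: 823544. −1: 823543.
[5] 823543 ≡ 7^7 (base 7). Lift 8: 16777216. −1: 16777215.
[6] 16777215 ≡ 7·8^7 + 7·8^6 + 7·8^5 + 7·8^4 + 7·8^3 + 7·8^2 + 7·8 + 7 (base 8). Lift 9: 37665880. −1: 37665879.
[7] 37665879 ≡ 7·9^7 + 7·9^6 + 7·9^5 + 7·9^4 + 7·9^3 + 7·9^2 + 7·9 + 6 (base 9). Lift 10: 77777776. −1: 77777775.
[8] 77777775 ≡ 7·10^7 + 7·10^6 + 7·10^5 + 7·10^4 + 7·10^3 + 7·10^2 + 7·10 + 5 (base 10). Lift 11: 150051214. −1: 150051213.

7, 30, 259, 3127, 46657, 823543, 16777215, 37665879, 77777775, 150051213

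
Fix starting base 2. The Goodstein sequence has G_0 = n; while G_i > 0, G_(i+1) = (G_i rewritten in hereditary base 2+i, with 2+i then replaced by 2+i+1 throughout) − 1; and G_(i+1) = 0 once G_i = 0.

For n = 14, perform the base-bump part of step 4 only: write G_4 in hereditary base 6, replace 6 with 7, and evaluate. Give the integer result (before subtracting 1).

5862841

G_0=14  [base 2] 2^(2 + 1) + 2^2 + 2  →[2↦3]→  3^(3 + 1) + 3^3 + 3 = 111  −1 ⇒ G_1=110
G_1=110  [base 3] 3^(3 + 1) + 3^3 + 2  →[3↦4]→  4^(4 + 1) + 4^4 + 2 = 1282  −1 ⇒ G_2=1281
G_2=1281  [base 4] 4^(4 + 1) + 4^4 + 1  →[4↦5]→  5^(5 + 1) + 5^5 + 1 = 18751  −1 ⇒ G_3=18750
G_3=18750  [base 5] 5^(5 + 1) + 5^5  →[5↦6]→  6^(6 + 1) + 6^6 = 326592  −1 ⇒ G_4=326591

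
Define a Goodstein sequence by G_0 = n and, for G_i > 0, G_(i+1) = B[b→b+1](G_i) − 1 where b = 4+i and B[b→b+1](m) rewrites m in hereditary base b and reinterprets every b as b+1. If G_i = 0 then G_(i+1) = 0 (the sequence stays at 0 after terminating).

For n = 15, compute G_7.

26

[0] 15 ≡ 3·4 + 3 (base 4). Lift 5: 18. −1: 17.
[1] 17 ≡ 3·5 + 2 (base 5). Lift 6: 20. −1: 19.
[2] 19 ≡ 3·6 + 1 (base 6). Lift 7: 22. −1: 21.
[3] 21 ≡ 3·7 (base 7). Lift 8: 24. −1: 23.
[4] 23 ≡ 2·8 + 7 (base 8). Lift 9: 25. −1: 24.
[5] 24 ≡ 2·9 + 6 (base 9). Lift 10: 26. −1: 25.
[6] 25 ≡ 2·10 + 5 (base 10). Lift 11: 27. −1: 26.
[7] 26 ≡ 2·11 + 4 (base 11). Lift 12: 28. −1: 27.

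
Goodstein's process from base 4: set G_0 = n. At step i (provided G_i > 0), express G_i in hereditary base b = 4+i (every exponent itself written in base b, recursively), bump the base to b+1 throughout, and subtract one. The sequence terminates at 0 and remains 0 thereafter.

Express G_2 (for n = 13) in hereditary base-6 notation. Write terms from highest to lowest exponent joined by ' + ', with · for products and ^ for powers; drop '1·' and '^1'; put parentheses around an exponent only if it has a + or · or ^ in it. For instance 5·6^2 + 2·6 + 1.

2·6 + 5

[0] 13 ≡ 3·4 + 1 (base 4). Lift 5: 16. −1: 15.
[1] 15 ≡ 3·5 (base 5). Lift 6: 18. −1: 17.
[2] 17 ≡ 2·6 + 5 (base 6). Lift 7: 19. −1: 18.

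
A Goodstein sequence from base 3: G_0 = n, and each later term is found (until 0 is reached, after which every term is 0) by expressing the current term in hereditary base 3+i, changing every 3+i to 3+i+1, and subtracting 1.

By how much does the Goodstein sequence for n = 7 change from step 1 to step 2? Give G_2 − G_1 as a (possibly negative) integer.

base 3: 7 = 2·3 + 1; at 4: 2·4 + 1 = 9; next = 8
base 4: 8 = 2·4; at 5: 2·5 = 10; next = 9

1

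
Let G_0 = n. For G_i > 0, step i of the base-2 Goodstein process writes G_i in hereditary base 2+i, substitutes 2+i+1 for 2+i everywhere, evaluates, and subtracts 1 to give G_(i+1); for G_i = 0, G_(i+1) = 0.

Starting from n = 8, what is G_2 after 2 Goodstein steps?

553

G_0=8  [base 2] 2^(2 + 1)  →[2↦3]→  3^(3 + 1) = 81  −1 ⇒ G_1=80
G_1=80  [base 3] 2·3^3 + 2·3^2 + 2·3 + 2  →[3↦4]→  2·4^4 + 2·4^2 + 2·4 + 2 = 554  −1 ⇒ G_2=553
G_2=553  [base 4] 2·4^4 + 2·4^2 + 2·4 + 1  →[4↦5]→  2·5^5 + 2·5^2 + 2·5 + 1 = 6311  −1 ⇒ G_3=6310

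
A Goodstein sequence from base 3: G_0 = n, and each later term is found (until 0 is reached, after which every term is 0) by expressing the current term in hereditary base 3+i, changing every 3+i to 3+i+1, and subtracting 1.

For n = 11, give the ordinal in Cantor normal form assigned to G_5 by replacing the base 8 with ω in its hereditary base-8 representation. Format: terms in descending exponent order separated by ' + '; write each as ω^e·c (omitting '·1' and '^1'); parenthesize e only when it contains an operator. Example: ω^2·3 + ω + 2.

ω·5 + 3

base 3: 11 = 3^2 + 2; at 4: 4^2 + 2 = 18; next = 17
base 4: 17 = 4^2 + 1; at 5: 5^2 + 1 = 26; next = 25
base 5: 25 = 5^2; at 6: 6^2 = 36; next = 35
base 6: 35 = 5·6 + 5; at 7: 5·7 + 5 = 40; next = 39
base 7: 39 = 5·7 + 4; at 8: 5·8 + 4 = 44; next = 43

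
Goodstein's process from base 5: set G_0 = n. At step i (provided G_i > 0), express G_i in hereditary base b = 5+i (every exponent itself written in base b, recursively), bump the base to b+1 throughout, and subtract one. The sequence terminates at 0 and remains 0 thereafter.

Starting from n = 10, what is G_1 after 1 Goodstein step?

11

base 5: 10 = 2·5; at 6: 2·6 = 12; next = 11
base 6: 11 = 6 + 5; at 7: 7 + 5 = 12; next = 11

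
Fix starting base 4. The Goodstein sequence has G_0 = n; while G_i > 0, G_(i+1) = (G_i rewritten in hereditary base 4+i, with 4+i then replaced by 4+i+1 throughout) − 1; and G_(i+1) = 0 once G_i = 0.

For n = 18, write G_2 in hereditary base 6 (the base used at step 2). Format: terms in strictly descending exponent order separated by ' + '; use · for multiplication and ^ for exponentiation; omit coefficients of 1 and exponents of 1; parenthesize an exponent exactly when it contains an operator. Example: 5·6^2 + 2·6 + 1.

[0] 18 ≡ 4^2 + 2 (base 4). Lift 5: 27. −1: 26.
[1] 26 ≡ 5^2 + 1 (base 5). Lift 6: 37. −1: 36.
[2] 36 ≡ 6^2 (base 6). Lift 7: 49. −1: 48.

6^2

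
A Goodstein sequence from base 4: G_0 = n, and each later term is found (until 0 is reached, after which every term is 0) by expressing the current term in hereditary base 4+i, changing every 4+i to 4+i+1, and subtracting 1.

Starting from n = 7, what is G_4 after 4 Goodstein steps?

G_0 = 7. HB_4(7) = 4 + 3. Bump = 8. G_1 = 7.
G_1 = 7. HB_5(7) = 5 + 2. Bump = 8. G_2 = 7.
G_2 = 7. HB_6(7) = 6 + 1. Bump = 8. G_3 = 7.
G_3 = 7. HB_7(7) = 7. Bump = 8. G_4 = 7.
G_4 = 7. HB_8(7) = 7. Bump = 7. G_5 = 6.

7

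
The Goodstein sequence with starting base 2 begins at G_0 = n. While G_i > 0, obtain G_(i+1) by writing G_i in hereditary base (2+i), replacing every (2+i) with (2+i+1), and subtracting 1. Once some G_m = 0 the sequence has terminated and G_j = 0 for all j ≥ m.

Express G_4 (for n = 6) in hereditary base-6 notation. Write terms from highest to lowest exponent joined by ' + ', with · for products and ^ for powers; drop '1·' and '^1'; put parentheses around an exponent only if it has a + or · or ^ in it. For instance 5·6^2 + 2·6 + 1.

5·6^5 + 5·6^4 + 5·6^3 + 5·6^2 + 5·6 + 5

6 —HB2→ 2^2 + 2 —bump→ 3^3 + 3 = 30 —(−1)→ 29
29 —HB3→ 3^3 + 2 —bump→ 4^4 + 2 = 258 —(−1)→ 257
257 —HB4→ 4^4 + 1 —bump→ 5^5 + 1 = 3126 —(−1)→ 3125
3125 —HB5→ 5^5 —bump→ 6^6 = 46656 —(−1)→ 46655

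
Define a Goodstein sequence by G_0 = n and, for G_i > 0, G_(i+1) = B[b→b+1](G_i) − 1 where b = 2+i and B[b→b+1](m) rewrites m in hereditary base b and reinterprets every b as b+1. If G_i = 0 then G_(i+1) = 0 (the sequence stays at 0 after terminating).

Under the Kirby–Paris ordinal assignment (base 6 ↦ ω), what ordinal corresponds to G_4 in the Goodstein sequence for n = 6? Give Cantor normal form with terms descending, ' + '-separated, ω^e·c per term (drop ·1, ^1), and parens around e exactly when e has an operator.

ω^5·5 + ω^4·5 + ω^3·5 + ω^2·5 + ω·5 + 5

6 —HB2→ 2^2 + 2 —bump→ 3^3 + 3 = 30 —(−1)→ 29
29 —HB3→ 3^3 + 2 —bump→ 4^4 + 2 = 258 —(−1)→ 257
257 —HB4→ 4^4 + 1 —bump→ 5^5 + 1 = 3126 —(−1)→ 3125
3125 —HB5→ 5^5 —bump→ 6^6 = 46656 —(−1)→ 46655
46655 —HB6→ 5·6^5 + 5·6^4 + 5·6^3 + 5·6^2 + 5·6 + 5 —bump→ 5·7^5 + 5·7^4 + 5·7^3 + 5·7^2 + 5·7 + 5 = 98040 —(−1)→ 98039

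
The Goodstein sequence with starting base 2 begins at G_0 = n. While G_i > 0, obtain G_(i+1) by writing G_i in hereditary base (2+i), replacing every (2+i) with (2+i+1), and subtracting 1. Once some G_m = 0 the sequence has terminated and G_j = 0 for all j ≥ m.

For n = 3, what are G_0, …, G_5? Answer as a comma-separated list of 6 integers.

3 —HB2→ 2 + 1 —bump→ 3 + 1 = 4 —(−1)→ 3
3 —HB3→ 3 —bump→ 4 = 4 —(−1)→ 3
3 —HB4→ 3 —bump→ 3 = 3 —(−1)→ 2
2 —HB5→ 2 —bump→ 2 = 2 —(−1)→ 1
1 —HB6→ 1 —bump→ 1 = 1 —(−1)→ 0

3, 3, 3, 2, 1, 0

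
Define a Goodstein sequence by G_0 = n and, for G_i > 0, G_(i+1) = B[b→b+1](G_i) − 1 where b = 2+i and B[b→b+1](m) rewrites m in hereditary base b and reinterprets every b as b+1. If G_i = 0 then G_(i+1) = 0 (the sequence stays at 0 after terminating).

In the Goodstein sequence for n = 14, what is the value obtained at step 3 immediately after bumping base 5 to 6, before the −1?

G_0 = 14. HB_2(14) = 2^(2 + 1) + 2^2 + 2. Bump = 111. G_1 = 110.
G_1 = 110. HB_3(110) = 3^(3 + 1) + 3^3 + 2. Bump = 1282. G_2 = 1281.
G_2 = 1281. HB_4(1281) = 4^(4 + 1) + 4^4 + 1. Bump = 18751. G_3 = 18750.
G_3 = 18750. HB_5(18750) = 5^(5 + 1) + 5^5. Bump = 326592. G_4 = 326591.

326592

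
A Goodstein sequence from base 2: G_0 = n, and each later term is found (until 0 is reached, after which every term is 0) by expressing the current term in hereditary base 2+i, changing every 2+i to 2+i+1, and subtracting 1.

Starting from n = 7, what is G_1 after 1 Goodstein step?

(0) 7|_2 = 2^2 + 2 + 1 ↦ 3^3 + 3 + 1|_3 = 31 ⇒ 30
(1) 30|_3 = 3^3 + 3 ↦ 4^4 + 4|_4 = 260 ⇒ 259

30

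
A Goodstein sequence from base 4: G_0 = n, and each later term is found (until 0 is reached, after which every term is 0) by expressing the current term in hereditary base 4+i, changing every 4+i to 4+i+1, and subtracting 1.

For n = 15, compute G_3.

step 0: 15 = 3·4 + 3; sub 5 for 4: 3·5 + 3; = 18; G_1 = 18−1 = 17
step 1: 17 = 3·5 + 2; sub 6 for 5: 3·6 + 2; = 20; G_2 = 20−1 = 19
step 2: 19 = 3·6 + 1; sub 7 for 6: 3·7 + 1; = 22; G_3 = 22−1 = 21
step 3: 21 = 3·7; sub 8 for 7: 3·8; = 24; G_4 = 24−1 = 23

21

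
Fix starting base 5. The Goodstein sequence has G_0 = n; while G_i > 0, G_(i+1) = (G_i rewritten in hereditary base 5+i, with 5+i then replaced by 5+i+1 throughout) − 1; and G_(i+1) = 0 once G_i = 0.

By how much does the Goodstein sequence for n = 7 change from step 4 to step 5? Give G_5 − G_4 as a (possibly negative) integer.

G_0 = 7. HB_5(7) = 5 + 2. Bump = 8. G_1 = 7.
G_1 = 7. HB_6(7) = 6 + 1. Bump = 8. G_2 = 7.
G_2 = 7. HB_7(7) = 7. Bump = 8. G_3 = 7.
G_3 = 7. HB_8(7) = 7. Bump = 7. G_4 = 6.
G_4 = 6. HB_9(6) = 6. Bump = 6. G_5 = 5.

-1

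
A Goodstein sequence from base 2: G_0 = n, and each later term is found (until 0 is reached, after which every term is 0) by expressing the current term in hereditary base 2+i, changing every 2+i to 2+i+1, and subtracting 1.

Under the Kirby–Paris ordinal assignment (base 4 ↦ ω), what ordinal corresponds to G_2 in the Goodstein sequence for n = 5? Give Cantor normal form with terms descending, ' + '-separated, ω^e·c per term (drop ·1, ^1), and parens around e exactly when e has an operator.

step 0: 5 = 2^2 + 1; sub 3 for 2: 3^3 + 1; = 28; G_1 = 28−1 = 27
step 1: 27 = 3^3; sub 4 for 3: 4^4; = 256; G_2 = 256−1 = 255
step 2: 255 = 3·4^3 + 3·4^2 + 3·4 + 3; sub 5 for 4: 3·5^3 + 3·5^2 + 3·5 + 3; = 468; G_3 = 468−1 = 467

ω^3·3 + ω^2·3 + ω·3 + 3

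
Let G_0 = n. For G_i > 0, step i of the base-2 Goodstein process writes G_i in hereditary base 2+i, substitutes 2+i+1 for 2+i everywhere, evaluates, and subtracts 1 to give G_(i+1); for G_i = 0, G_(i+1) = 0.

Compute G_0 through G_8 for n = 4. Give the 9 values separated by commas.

4, 26, 41, 60, 83, 109, 139, 173, 211

base 2: 4 = 2^2; at 3: 3^3 = 27; next = 26
base 3: 26 = 2·3^2 + 2·3 + 2; at 4: 2·4^2 + 2·4 + 2 = 42; next = 41
base 4: 41 = 2·4^2 + 2·4 + 1; at 5: 2·5^2 + 2·5 + 1 = 61; next = 60
base 5: 60 = 2·5^2 + 2·5; at 6: 2·6^2 + 2·6 = 84; next = 83
base 6: 83 = 2·6^2 + 6 + 5; at 7: 2·7^2 + 7 + 5 = 110; next = 109
base 7: 109 = 2·7^2 + 7 + 4; at 8: 2·8^2 + 8 + 4 = 140; next = 139
base 8: 139 = 2·8^2 + 8 + 3; at 9: 2·9^2 + 9 + 3 = 174; next = 173
base 9: 173 = 2·9^2 + 9 + 2; at 10: 2·10^2 + 10 + 2 = 212; next = 211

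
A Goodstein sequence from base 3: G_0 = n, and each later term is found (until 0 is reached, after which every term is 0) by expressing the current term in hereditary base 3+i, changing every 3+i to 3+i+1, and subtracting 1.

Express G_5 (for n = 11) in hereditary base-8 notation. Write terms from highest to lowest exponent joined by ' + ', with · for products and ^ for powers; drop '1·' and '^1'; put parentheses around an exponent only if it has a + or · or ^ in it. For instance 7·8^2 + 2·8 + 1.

[0] 11 ≡ 3^2 + 2 (base 3). Lift 4: 18. −1: 17.
[1] 17 ≡ 4^2 + 1 (base 4). Lift 5: 26. −1: 25.
[2] 25 ≡ 5^2 (base 5). Lift 6: 36. −1: 35.
[3] 35 ≡ 5·6 + 5 (base 6). Lift 7: 40. −1: 39.
[4] 39 ≡ 5·7 + 4 (base 7). Lift 8: 44. −1: 43.
[5] 43 ≡ 5·8 + 3 (base 8). Lift 9: 48. −1: 47.

5·8 + 3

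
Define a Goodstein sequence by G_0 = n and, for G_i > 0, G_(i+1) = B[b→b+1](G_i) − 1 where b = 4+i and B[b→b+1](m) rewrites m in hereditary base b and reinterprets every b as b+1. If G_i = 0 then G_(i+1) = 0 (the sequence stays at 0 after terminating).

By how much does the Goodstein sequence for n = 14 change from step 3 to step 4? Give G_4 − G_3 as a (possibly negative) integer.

1

base 4: 14 = 3·4 + 2; at 5: 3·5 + 2 = 17; next = 16
base 5: 16 = 3·5 + 1; at 6: 3·6 + 1 = 19; next = 18
base 6: 18 = 3·6; at 7: 3·7 = 21; next = 20
base 7: 20 = 2·7 + 6; at 8: 2·8 + 6 = 22; next = 21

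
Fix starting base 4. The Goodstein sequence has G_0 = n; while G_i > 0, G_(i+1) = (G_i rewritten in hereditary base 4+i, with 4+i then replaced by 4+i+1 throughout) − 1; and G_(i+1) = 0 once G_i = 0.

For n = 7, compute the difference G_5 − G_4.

-1

G_0 = 7. HB_4(7) = 4 + 3. Bump = 8. G_1 = 7.
G_1 = 7. HB_5(7) = 5 + 2. Bump = 8. G_2 = 7.
G_2 = 7. HB_6(7) = 6 + 1. Bump = 8. G_3 = 7.
G_3 = 7. HB_7(7) = 7. Bump = 8. G_4 = 7.
G_4 = 7. HB_8(7) = 7. Bump = 7. G_5 = 6.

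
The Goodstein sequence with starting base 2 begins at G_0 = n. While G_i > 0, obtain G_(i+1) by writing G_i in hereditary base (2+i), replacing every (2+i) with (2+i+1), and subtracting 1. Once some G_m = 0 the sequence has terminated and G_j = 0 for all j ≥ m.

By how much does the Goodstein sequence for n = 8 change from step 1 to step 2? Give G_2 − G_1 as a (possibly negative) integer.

473

(0) 8|_2 = 2^(2 + 1) ↦ 3^(3 + 1)|_3 = 81 ⇒ 80
(1) 80|_3 = 2·3^3 + 2·3^2 + 2·3 + 2 ↦ 2·4^4 + 2·4^2 + 2·4 + 2|_4 = 554 ⇒ 553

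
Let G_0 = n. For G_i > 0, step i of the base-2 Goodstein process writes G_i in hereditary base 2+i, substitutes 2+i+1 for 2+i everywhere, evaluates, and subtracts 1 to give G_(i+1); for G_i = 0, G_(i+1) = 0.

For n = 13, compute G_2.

base 2: 13 = 2^(2 + 1) + 2^2 + 1; at 3: 3^(3 + 1) + 3^3 + 1 = 109; next = 108
base 3: 108 = 3^(3 + 1) + 3^3; at 4: 4^(4 + 1) + 4^4 = 1280; next = 1279
base 4: 1279 = 4^(4 + 1) + 3·4^3 + 3·4^2 + 3·4 + 3; at 5: 5^(5 + 1) + 3·5^3 + 3·5^2 + 3·5 + 3 = 16093; next = 16092

1279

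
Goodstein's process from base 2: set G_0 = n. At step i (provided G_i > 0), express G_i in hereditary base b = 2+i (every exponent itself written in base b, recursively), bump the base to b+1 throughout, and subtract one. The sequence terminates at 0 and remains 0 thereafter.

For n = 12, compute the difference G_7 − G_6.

(0) 12|_2 = 2^(2 + 1) + 2^2 ↦ 3^(3 + 1) + 3^3|_3 = 108 ⇒ 107
(1) 107|_3 = 3^(3 + 1) + 2·3^2 + 2·3 + 2 ↦ 4^(4 + 1) + 2·4^2 + 2·4 + 2|_4 = 1066 ⇒ 1065
(2) 1065|_4 = 4^(4 + 1) + 2·4^2 + 2·4 + 1 ↦ 5^(5 + 1) + 2·5^2 + 2·5 + 1|_5 = 15686 ⇒ 15685
(3) 15685|_5 = 5^(5 + 1) + 2·5^2 + 2·5 ↦ 6^(6 + 1) + 2·6^2 + 2·6|_6 = 280020 ⇒ 280019
(4) 280019|_6 = 6^(6 + 1) + 2·6^2 + 6 + 5 ↦ 7^(7 + 1) + 2·7^2 + 7 + 5|_7 = 5764911 ⇒ 5764910
(5) 5764910|_7 = 7^(7 + 1) + 2·7^2 + 7 + 4 ↦ 8^(8 + 1) + 2·8^2 + 8 + 4|_8 = 134217868 ⇒ 134217867
(6) 134217867|_8 = 8^(8 + 1) + 2·8^2 + 8 + 3 ↦ 9^(9 + 1) + 2·9^2 + 9 + 3|_9 = 3486784575 ⇒ 3486784574

3352566707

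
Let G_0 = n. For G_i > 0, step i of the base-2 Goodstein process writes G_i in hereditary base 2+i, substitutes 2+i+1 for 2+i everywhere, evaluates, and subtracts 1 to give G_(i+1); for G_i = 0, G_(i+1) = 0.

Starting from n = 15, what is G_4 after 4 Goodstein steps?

326593

[0] 15 ≡ 2^(2 + 1) + 2^2 + 2 + 1 (base 2). Lift 3: 112. −1: 111.
[1] 111 ≡ 3^(3 + 1) + 3^3 + 3 (base 3). Lift 4: 1284. −1: 1283.
[2] 1283 ≡ 4^(4 + 1) + 4^4 + 3 (base 4). Lift 5: 18753. −1: 18752.
[3] 18752 ≡ 5^(5 + 1) + 5^5 + 2 (base 5). Lift 6: 326594. −1: 326593.
[4] 326593 ≡ 6^(6 + 1) + 6^6 + 1 (base 6). Lift 7: 6588345. −1: 6588344.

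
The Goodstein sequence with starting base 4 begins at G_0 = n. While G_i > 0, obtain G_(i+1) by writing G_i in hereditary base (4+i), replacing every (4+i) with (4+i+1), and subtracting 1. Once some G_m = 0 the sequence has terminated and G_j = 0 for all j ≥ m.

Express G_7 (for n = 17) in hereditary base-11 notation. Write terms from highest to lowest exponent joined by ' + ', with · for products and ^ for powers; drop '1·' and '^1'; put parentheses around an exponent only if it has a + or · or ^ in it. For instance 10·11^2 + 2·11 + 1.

5·11

[0] 17 ≡ 4^2 + 1 (base 4). Lift 5: 26. −1: 25.
[1] 25 ≡ 5^2 (base 5). Lift 6: 36. −1: 35.
[2] 35 ≡ 5·6 + 5 (base 6). Lift 7: 40. −1: 39.
[3] 39 ≡ 5·7 + 4 (base 7). Lift 8: 44. −1: 43.
[4] 43 ≡ 5·8 + 3 (base 8). Lift 9: 48. −1: 47.
[5] 47 ≡ 5·9 + 2 (base 9). Lift 10: 52. −1: 51.
[6] 51 ≡ 5·10 + 1 (base 10). Lift 11: 56. −1: 55.
[7] 55 ≡ 5·11 (base 11). Lift 12: 60. −1: 59.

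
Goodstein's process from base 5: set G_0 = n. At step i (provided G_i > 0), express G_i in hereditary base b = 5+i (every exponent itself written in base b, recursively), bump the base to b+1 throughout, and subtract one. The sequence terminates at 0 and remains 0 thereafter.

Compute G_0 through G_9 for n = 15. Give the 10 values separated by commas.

step 0: 15 = 3·5; sub 6 for 5: 3·6; = 18; G_1 = 18−1 = 17
step 1: 17 = 2·6 + 5; sub 7 for 6: 2·7 + 5; = 19; G_2 = 19−1 = 18
step 2: 18 = 2·7 + 4; sub 8 for 7: 2·8 + 4; = 20; G_3 = 20−1 = 19
step 3: 19 = 2·8 + 3; sub 9 for 8: 2·9 + 3; = 21; G_4 = 21−1 = 20
step 4: 20 = 2·9 + 2; sub 10 for 9: 2·10 + 2; = 22; G_5 = 22−1 = 21
step 5: 21 = 2·10 + 1; sub 11 for 10: 2·11 + 1; = 23; G_6 = 23−1 = 22
step 6: 22 = 2·11; sub 12 for 11: 2·12; = 24; G_7 = 24−1 = 23
step 7: 23 = 12 + 11; sub 13 for 12: 13 + 11; = 24; G_8 = 24−1 = 23
step 8: 23 = 13 + 10; sub 14 for 13: 14 + 10; = 24; G_9 = 24−1 = 23

15, 17, 18, 19, 20, 21, 22, 23, 23, 23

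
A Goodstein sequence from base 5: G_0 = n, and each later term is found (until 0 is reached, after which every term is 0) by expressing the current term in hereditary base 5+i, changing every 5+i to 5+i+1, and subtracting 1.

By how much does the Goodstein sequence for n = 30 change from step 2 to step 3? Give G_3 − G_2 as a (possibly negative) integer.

i=0: 30 = 5^2 + 5 (b=5); 5→6: 6^2 + 6 = 42; 42−1 = 41
i=1: 41 = 6^2 + 5 (b=6); 6→7: 7^2 + 5 = 54; 54−1 = 53
i=2: 53 = 7^2 + 4 (b=7); 7→8: 8^2 + 4 = 68; 68−1 = 67

14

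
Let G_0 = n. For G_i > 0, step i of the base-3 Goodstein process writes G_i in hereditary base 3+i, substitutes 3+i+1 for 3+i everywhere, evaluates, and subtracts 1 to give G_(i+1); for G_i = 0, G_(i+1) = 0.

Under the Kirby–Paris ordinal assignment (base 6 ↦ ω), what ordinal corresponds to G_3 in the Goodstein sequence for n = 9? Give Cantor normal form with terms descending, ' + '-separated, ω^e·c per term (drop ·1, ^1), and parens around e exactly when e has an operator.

ω·3 + 1

G_0 = 9. HB_3(9) = 3^2. Bump = 16. G_1 = 15.
G_1 = 15. HB_4(15) = 3·4 + 3. Bump = 18. G_2 = 17.
G_2 = 17. HB_5(17) = 3·5 + 2. Bump = 20. G_3 = 19.
G_3 = 19. HB_6(19) = 3·6 + 1. Bump = 22. G_4 = 21.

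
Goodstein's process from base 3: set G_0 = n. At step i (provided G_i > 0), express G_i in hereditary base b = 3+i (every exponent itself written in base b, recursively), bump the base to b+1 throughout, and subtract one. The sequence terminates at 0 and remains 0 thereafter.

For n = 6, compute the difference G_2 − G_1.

(0) 6|_3 = 2·3 ↦ 2·4|_4 = 8 ⇒ 7
(1) 7|_4 = 4 + 3 ↦ 5 + 3|_5 = 8 ⇒ 7

0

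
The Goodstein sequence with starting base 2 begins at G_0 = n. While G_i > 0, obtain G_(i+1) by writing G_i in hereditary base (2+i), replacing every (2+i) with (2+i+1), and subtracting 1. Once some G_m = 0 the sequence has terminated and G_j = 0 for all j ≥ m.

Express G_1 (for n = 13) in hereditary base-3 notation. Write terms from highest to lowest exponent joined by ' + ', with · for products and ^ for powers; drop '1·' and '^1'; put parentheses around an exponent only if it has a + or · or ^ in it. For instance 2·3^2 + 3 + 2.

3^(3 + 1) + 3^3

G_0=13  [base 2] 2^(2 + 1) + 2^2 + 1  →[2↦3]→  3^(3 + 1) + 3^3 + 1 = 109  −1 ⇒ G_1=108
G_1=108  [base 3] 3^(3 + 1) + 3^3  →[3↦4]→  4^(4 + 1) + 4^4 = 1280  −1 ⇒ G_2=1279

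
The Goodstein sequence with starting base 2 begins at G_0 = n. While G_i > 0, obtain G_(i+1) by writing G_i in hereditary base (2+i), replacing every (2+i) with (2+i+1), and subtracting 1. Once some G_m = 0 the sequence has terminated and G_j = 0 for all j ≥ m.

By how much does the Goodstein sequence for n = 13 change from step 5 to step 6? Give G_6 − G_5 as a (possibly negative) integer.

128453481

i=0: 13 = 2^(2 + 1) + 2^2 + 1 (b=2); 2→3: 3^(3 + 1) + 3^3 + 1 = 109; 109−1 = 108
i=1: 108 = 3^(3 + 1) + 3^3 (b=3); 3→4: 4^(4 + 1) + 4^4 = 1280; 1280−1 = 1279
i=2: 1279 = 4^(4 + 1) + 3·4^3 + 3·4^2 + 3·4 + 3 (b=4); 4→5: 5^(5 + 1) + 3·5^3 + 3·5^2 + 3·5 + 3 = 16093; 16093−1 = 16092
i=3: 16092 = 5^(5 + 1) + 3·5^3 + 3·5^2 + 3·5 + 2 (b=5); 5→6: 6^(6 + 1) + 3·6^3 + 3·6^2 + 3·6 + 2 = 280712; 280712−1 = 280711
i=4: 280711 = 6^(6 + 1) + 3·6^3 + 3·6^2 + 3·6 + 1 (b=6); 6→7: 7^(7 + 1) + 3·7^3 + 3·7^2 + 3·7 + 1 = 5765999; 5765999−1 = 5765998
i=5: 5765998 = 7^(7 + 1) + 3·7^3 + 3·7^2 + 3·7 (b=7); 7→8: 8^(8 + 1) + 3·8^3 + 3·8^2 + 3·8 = 134219480; 134219480−1 = 134219479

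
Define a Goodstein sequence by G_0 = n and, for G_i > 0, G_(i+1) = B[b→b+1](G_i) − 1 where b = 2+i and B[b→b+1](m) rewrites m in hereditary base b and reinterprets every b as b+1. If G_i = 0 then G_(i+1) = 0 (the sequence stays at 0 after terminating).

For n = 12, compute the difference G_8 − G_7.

base 2: 12 = 2^(2 + 1) + 2^2; at 3: 3^(3 + 1) + 3^3 = 108; next = 107
base 3: 107 = 3^(3 + 1) + 2·3^2 + 2·3 + 2; at 4: 4^(4 + 1) + 2·4^2 + 2·4 + 2 = 1066; next = 1065
base 4: 1065 = 4^(4 + 1) + 2·4^2 + 2·4 + 1; at 5: 5^(5 + 1) + 2·5^2 + 2·5 + 1 = 15686; next = 15685
base 5: 15685 = 5^(5 + 1) + 2·5^2 + 2·5; at 6: 6^(6 + 1) + 2·6^2 + 2·6 = 280020; next = 280019
base 6: 280019 = 6^(6 + 1) + 2·6^2 + 6 + 5; at 7: 7^(7 + 1) + 2·7^2 + 7 + 5 = 5764911; next = 5764910
base 7: 5764910 = 7^(7 + 1) + 2·7^2 + 7 + 4; at 8: 8^(8 + 1) + 2·8^2 + 8 + 4 = 134217868; next = 134217867
base 8: 134217867 = 8^(8 + 1) + 2·8^2 + 8 + 3; at 9: 9^(9 + 1) + 2·9^2 + 9 + 3 = 3486784575; next = 3486784574
base 9: 3486784574 = 9^(9 + 1) + 2·9^2 + 9 + 2; at 10: 10^(10 + 1) + 2·10^2 + 10 + 2 = 100000000212; next = 100000000211

96513215637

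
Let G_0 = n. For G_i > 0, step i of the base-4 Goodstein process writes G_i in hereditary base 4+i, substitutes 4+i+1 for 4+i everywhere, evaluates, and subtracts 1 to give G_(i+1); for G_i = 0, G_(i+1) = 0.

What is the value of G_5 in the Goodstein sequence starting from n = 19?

69

i=0: 19 = 4^2 + 3 (b=4); 4→5: 5^2 + 3 = 28; 28−1 = 27
i=1: 27 = 5^2 + 2 (b=5); 5→6: 6^2 + 2 = 38; 38−1 = 37
i=2: 37 = 6^2 + 1 (b=6); 6→7: 7^2 + 1 = 50; 50−1 = 49
i=3: 49 = 7^2 (b=7); 7→8: 8^2 = 64; 64−1 = 63
i=4: 63 = 7·8 + 7 (b=8); 8→9: 7·9 + 7 = 70; 70−1 = 69
i=5: 69 = 7·9 + 6 (b=9); 9→10: 7·10 + 6 = 76; 76−1 = 75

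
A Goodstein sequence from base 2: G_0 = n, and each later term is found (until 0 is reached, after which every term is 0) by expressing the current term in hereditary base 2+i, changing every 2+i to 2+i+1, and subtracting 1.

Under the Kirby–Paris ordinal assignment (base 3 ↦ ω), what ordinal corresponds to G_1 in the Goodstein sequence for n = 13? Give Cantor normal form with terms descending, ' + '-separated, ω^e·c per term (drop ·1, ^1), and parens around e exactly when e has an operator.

ω^(ω + 1) + ω^ω

G_0=13  [base 2] 2^(2 + 1) + 2^2 + 1  →[2↦3]→  3^(3 + 1) + 3^3 + 1 = 109  −1 ⇒ G_1=108
G_1=108  [base 3] 3^(3 + 1) + 3^3  →[3↦4]→  4^(4 + 1) + 4^4 = 1280  −1 ⇒ G_2=1279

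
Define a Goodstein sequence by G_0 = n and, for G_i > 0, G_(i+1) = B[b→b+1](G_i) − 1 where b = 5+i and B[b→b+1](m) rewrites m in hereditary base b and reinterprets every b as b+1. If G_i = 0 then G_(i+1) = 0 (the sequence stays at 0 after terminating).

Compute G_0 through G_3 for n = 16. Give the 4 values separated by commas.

(0) 16|_5 = 3·5 + 1 ↦ 3·6 + 1|_6 = 19 ⇒ 18
(1) 18|_6 = 3·6 ↦ 3·7|_7 = 21 ⇒ 20
(2) 20|_7 = 2·7 + 6 ↦ 2·8 + 6|_8 = 22 ⇒ 21

16, 18, 20, 21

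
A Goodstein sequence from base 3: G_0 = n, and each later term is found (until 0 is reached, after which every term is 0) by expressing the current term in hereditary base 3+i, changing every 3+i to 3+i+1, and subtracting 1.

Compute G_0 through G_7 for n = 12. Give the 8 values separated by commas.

base 3: 12 = 3^2 + 3; at 4: 4^2 + 4 = 20; next = 19
base 4: 19 = 4^2 + 3; at 5: 5^2 + 3 = 28; next = 27
base 5: 27 = 5^2 + 2; at 6: 6^2 + 2 = 38; next = 37
base 6: 37 = 6^2 + 1; at 7: 7^2 + 1 = 50; next = 49
base 7: 49 = 7^2; at 8: 8^2 = 64; next = 63
base 8: 63 = 7·8 + 7; at 9: 7·9 + 7 = 70; next = 69
base 9: 69 = 7·9 + 6; at 10: 7·10 + 6 = 76; next = 75

12, 19, 27, 37, 49, 63, 69, 75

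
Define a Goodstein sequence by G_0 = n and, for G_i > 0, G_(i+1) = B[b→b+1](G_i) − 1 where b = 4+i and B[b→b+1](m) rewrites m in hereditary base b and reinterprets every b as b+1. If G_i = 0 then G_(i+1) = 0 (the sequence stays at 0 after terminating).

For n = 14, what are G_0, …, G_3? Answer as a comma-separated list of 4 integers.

14, 16, 18, 20

base 4: 14 = 3·4 + 2; at 5: 3·5 + 2 = 17; next = 16
base 5: 16 = 3·5 + 1; at 6: 3·6 + 1 = 19; next = 18
base 6: 18 = 3·6; at 7: 3·7 = 21; next = 20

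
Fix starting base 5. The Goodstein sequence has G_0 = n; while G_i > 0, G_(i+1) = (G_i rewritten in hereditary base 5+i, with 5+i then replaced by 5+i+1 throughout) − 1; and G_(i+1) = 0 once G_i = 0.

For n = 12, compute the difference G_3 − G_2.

[0] 12 ≡ 2·5 + 2 (base 5). Lift 6: 14. −1: 13.
[1] 13 ≡ 2·6 + 1 (base 6). Lift 7: 15. −1: 14.
[2] 14 ≡ 2·7 (base 7). Lift 8: 16. −1: 15.

1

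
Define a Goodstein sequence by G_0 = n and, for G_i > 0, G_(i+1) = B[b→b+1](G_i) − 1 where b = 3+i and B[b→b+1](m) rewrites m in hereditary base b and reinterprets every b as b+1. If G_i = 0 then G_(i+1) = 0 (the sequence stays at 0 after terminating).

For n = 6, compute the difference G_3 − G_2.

0

G_0=6  [base 3] 2·3  →[3↦4]→  2·4 = 8  −1 ⇒ G_1=7
G_1=7  [base 4] 4 + 3  →[4↦5]→  5 + 3 = 8  −1 ⇒ G_2=7
G_2=7  [base 5] 5 + 2  →[5↦6]→  6 + 2 = 8  −1 ⇒ G_3=7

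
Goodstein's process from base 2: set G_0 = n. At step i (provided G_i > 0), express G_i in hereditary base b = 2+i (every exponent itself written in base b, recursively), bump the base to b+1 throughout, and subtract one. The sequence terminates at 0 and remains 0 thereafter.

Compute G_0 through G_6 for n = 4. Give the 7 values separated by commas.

4, 26, 41, 60, 83, 109, 139

step 0: 4 = 2^2; sub 3 for 2: 3^3; = 27; G_1 = 27−1 = 26
step 1: 26 = 2·3^2 + 2·3 + 2; sub 4 for 3: 2·4^2 + 2·4 + 2; = 42; G_2 = 42−1 = 41
step 2: 41 = 2·4^2 + 2·4 + 1; sub 5 for 4: 2·5^2 + 2·5 + 1; = 61; G_3 = 61−1 = 60
step 3: 60 = 2·5^2 + 2·5; sub 6 for 5: 2·6^2 + 2·6; = 84; G_4 = 84−1 = 83
step 4: 83 = 2·6^2 + 6 + 5; sub 7 for 6: 2·7^2 + 7 + 5; = 110; G_5 = 110−1 = 109
step 5: 109 = 2·7^2 + 7 + 4; sub 8 for 7: 2·8^2 + 8 + 4; = 140; G_6 = 140−1 = 139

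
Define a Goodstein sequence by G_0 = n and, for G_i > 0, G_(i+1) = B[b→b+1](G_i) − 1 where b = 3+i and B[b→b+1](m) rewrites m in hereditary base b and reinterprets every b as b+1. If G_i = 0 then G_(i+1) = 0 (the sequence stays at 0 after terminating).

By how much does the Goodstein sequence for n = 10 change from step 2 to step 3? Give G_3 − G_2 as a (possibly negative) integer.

i=0: 10 = 3^2 + 1 (b=3); 3→4: 4^2 + 1 = 17; 17−1 = 16
i=1: 16 = 4^2 (b=4); 4→5: 5^2 = 25; 25−1 = 24
i=2: 24 = 4·5 + 4 (b=5); 5→6: 4·6 + 4 = 28; 28−1 = 27

3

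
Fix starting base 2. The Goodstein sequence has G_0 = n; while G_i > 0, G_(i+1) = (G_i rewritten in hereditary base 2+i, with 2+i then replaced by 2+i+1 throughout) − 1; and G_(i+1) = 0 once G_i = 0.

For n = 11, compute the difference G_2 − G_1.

(0) 11|_2 = 2^(2 + 1) + 2 + 1 ↦ 3^(3 + 1) + 3 + 1|_3 = 85 ⇒ 84
(1) 84|_3 = 3^(3 + 1) + 3 ↦ 4^(4 + 1) + 4|_4 = 1028 ⇒ 1027

943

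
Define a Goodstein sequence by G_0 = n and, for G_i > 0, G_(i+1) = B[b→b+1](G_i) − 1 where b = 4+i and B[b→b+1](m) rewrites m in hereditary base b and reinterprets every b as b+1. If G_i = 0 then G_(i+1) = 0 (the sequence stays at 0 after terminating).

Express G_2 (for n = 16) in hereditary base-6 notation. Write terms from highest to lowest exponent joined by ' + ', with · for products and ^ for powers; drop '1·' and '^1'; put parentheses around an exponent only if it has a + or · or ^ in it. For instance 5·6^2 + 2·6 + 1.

4·6 + 3

i=0: 16 = 4^2 (b=4); 4→5: 5^2 = 25; 25−1 = 24
i=1: 24 = 4·5 + 4 (b=5); 5→6: 4·6 + 4 = 28; 28−1 = 27
i=2: 27 = 4·6 + 3 (b=6); 6→7: 4·7 + 3 = 31; 31−1 = 30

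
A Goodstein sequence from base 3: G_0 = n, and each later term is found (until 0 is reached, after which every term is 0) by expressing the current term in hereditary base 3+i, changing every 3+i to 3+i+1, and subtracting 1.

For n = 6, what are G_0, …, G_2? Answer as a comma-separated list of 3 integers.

G_0 = 6. HB_3(6) = 2·3. Bump = 8. G_1 = 7.
G_1 = 7. HB_4(7) = 4 + 3. Bump = 8. G_2 = 7.

6, 7, 7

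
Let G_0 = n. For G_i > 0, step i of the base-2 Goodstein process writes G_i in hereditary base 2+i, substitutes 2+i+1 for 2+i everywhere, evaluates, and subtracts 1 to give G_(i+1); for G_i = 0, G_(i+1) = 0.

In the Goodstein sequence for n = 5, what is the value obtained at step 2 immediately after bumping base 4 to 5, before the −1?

i=0: 5 = 2^2 + 1 (b=2); 2→3: 3^3 + 1 = 28; 28−1 = 27
i=1: 27 = 3^3 (b=3); 3→4: 4^4 = 256; 256−1 = 255
i=2: 255 = 3·4^3 + 3·4^2 + 3·4 + 3 (b=4); 4→5: 3·5^3 + 3·5^2 + 3·5 + 3 = 468; 468−1 = 467

468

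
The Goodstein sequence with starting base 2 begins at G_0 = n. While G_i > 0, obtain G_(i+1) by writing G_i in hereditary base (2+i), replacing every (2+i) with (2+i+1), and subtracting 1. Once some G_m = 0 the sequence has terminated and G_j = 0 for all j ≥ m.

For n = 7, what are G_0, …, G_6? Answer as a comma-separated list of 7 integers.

base 2: 7 = 2^2 + 2 + 1; at 3: 3^3 + 3 + 1 = 31; next = 30
base 3: 30 = 3^3 + 3; at 4: 4^4 + 4 = 260; next = 259
base 4: 259 = 4^4 + 3; at 5: 5^5 + 3 = 3128; next = 3127
base 5: 3127 = 5^5 + 2; at 6: 6^6 + 2 = 46658; next = 46657
base 6: 46657 = 6^6 + 1; at 7: 7^7 + 1 = 823544; next = 823543
base 7: 823543 = 7^7; at 8: 8^8 = 16777216; next = 16777215

7, 30, 259, 3127, 46657, 823543, 16777215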